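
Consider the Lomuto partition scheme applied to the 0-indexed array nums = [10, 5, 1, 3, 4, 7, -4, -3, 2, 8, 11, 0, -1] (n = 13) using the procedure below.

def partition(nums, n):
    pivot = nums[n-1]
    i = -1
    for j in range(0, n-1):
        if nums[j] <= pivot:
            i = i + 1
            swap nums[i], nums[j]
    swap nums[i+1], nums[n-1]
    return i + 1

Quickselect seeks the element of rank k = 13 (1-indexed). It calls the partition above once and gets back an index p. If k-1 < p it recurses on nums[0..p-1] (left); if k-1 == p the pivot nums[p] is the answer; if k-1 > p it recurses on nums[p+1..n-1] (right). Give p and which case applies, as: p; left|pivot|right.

2; right

pivot = nums[12] = -1; i = -1
j=0: nums[0]=10 > -1 → no swap
j=1: nums[1]=5 > -1 → no swap
j=2: nums[2]=1 > -1 → no swap
j=3: nums[3]=3 > -1 → no swap
j=4: nums[4]=4 > -1 → no swap
j=5: nums[5]=7 > -1 → no swap
j=6: nums[6]=-4 ≤ -1 → i=0, swap nums[0],nums[6] → [-4, 5, 1, 3, 4, 7, 10, -3, 2, 8, 11, 0, -1]
j=7: nums[7]=-3 ≤ -1 → i=1, swap nums[1],nums[7] → [-4, -3, 1, 3, 4, 7, 10, 5, 2, 8, 11, 0, -1]
j=8: nums[8]=2 > -1 → no swap
j=9: nums[9]=8 > -1 → no swap
j=10: nums[10]=11 > -1 → no swap
j=11: nums[11]=0 > -1 → no swap
final swap nums[2],nums[12] → [-4, -3, -1, 3, 4, 7, 10, 5, 2, 8, 11, 0, 1]; return 2
p = 2; k-1 = 12 > 2 ⇒ right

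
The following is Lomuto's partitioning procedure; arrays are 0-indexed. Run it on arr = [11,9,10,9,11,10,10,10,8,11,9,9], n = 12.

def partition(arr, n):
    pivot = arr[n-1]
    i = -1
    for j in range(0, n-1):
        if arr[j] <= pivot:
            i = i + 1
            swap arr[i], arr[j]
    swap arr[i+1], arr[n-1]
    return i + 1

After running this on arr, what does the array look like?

pivot = arr[11] = 9; i = -1
j=0: arr[0]=11 > 9 → no swap
j=1: arr[1]=9 ≤ 9 → i=0, swap arr[0],arr[1] → [9,11,10,9,11,10,10,10,8,11,9,9]
j=2: arr[2]=10 > 9 → no swap
j=3: arr[3]=9 ≤ 9 → i=1, swap arr[1],arr[3] → [9,9,10,11,11,10,10,10,8,11,9,9]
j=4: arr[4]=11 > 9 → no swap
j=5: arr[5]=10 > 9 → no swap
j=6: arr[6]=10 > 9 → no swap
j=7: arr[7]=10 > 9 → no swap
j=8: arr[8]=8 ≤ 9 → i=2, swap arr[2],arr[8] → [9,9,8,11,11,10,10,10,10,11,9,9]
j=9: arr[9]=11 > 9 → no swap
j=10: arr[10]=9 ≤ 9 → i=3, swap arr[3],arr[10] → [9,9,8,9,11,10,10,10,10,11,11,9]
final swap arr[4],arr[11] → [9,9,8,9,9,10,10,10,10,11,11,11]; return 4

[9,9,8,9,9,10,10,10,10,11,11,11]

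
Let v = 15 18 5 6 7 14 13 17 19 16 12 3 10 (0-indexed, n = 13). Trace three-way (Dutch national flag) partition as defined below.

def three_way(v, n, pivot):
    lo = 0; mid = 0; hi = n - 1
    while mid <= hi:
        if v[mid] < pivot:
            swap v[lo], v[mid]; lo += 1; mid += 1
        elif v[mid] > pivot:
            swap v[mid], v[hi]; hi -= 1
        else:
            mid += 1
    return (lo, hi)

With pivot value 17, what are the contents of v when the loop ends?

15 10 5 6 7 14 13 3 16 12 17 19 18

lo=0 mid=0 hi=12
15<17: swap(0,0), lo=1 mid=1 ⇒ 15 18 5 6 7 14 13 17 19 16 12 3 10
18>17: swap(1,12), hi=11 ⇒ 15 10 5 6 7 14 13 17 19 16 12 3 18
10<17: swap(1,1), lo=2 mid=2 ⇒ 15 10 5 6 7 14 13 17 19 16 12 3 18
5<17: swap(2,2), lo=3 mid=3 ⇒ 15 10 5 6 7 14 13 17 19 16 12 3 18
6<17: swap(3,3), lo=4 mid=4 ⇒ 15 10 5 6 7 14 13 17 19 16 12 3 18
7<17: swap(4,4), lo=5 mid=5 ⇒ 15 10 5 6 7 14 13 17 19 16 12 3 18
14<17: swap(5,5), lo=6 mid=6 ⇒ 15 10 5 6 7 14 13 17 19 16 12 3 18
13<17: swap(6,6), lo=7 mid=7 ⇒ 15 10 5 6 7 14 13 17 19 16 12 3 18
17=17: mid=8
19>17: swap(8,11), hi=10 ⇒ 15 10 5 6 7 14 13 17 3 16 12 19 18
3<17: swap(7,8), lo=8 mid=9 ⇒ 15 10 5 6 7 14 13 3 17 16 12 19 18
16<17: swap(8,9), lo=9 mid=10 ⇒ 15 10 5 6 7 14 13 3 16 17 12 19 18
12<17: swap(9,10), lo=10 mid=11 ⇒ 15 10 5 6 7 14 13 3 16 12 17 19 18
done. lo=10 hi=10; v=15 10 5 6 7 14 13 3 16 12 17 19 18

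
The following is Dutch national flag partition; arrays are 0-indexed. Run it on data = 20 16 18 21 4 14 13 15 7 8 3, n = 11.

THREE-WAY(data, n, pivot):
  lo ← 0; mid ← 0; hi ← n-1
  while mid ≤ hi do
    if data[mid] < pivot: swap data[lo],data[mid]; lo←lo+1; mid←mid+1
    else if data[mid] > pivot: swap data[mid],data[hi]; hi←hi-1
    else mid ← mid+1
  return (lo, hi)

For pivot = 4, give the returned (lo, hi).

(1, 1)

pivot = 4; lo=0, mid=0, hi=10
data[mid]=20>4: swap data[0],data[10]; hi=9 → 3 16 18 21 4 14 13 15 7 8 20
data[mid]=3<4: swap data[0],data[0]; lo=1,mid=1 → 3 16 18 21 4 14 13 15 7 8 20
data[mid]=16>4: swap data[1],data[9]; hi=8 → 3 8 18 21 4 14 13 15 7 16 20
data[mid]=8>4: swap data[1],data[8]; hi=7 → 3 7 18 21 4 14 13 15 8 16 20
data[mid]=7>4: swap data[1],data[7]; hi=6 → 3 15 18 21 4 14 13 7 8 16 20
data[mid]=15>4: swap data[1],data[6]; hi=5 → 3 13 18 21 4 14 15 7 8 16 20
data[mid]=13>4: swap data[1],data[5]; hi=4 → 3 14 18 21 4 13 15 7 8 16 20
data[mid]=14>4: swap data[1],data[4]; hi=3 → 3 4 18 21 14 13 15 7 8 16 20
data[mid]=4=4: mid=2
data[mid]=18>4: swap data[2],data[3]; hi=2 → 3 4 21 18 14 13 15 7 8 16 20
data[mid]=21>4: swap data[2],data[2]; hi=1 → 3 4 21 18 14 13 15 7 8 16 20
end: lo=1, hi=1; data = 3 4 21 18 14 13 15 7 8 16 20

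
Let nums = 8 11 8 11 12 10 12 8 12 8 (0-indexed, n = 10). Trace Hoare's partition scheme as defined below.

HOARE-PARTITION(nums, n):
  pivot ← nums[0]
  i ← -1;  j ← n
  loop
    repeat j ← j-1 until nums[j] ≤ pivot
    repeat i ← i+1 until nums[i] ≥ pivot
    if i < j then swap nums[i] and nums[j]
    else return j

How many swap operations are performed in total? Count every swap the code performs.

pivot = nums[0] = 8; i = -1, j = 10
j→9 (nums[9]=8≤8), i→0 (nums[0]=8≥8); i<j, swap → 8 11 8 11 12 10 12 8 12 8
j→7 (nums[7]=8≤8), i→1 (nums[1]=11≥8); i<j, swap → 8 8 8 11 12 10 12 11 12 8
j→2, i→2; i≥j, return j=2. nums = 8 8 8 11 12 10 12 11 12 8

2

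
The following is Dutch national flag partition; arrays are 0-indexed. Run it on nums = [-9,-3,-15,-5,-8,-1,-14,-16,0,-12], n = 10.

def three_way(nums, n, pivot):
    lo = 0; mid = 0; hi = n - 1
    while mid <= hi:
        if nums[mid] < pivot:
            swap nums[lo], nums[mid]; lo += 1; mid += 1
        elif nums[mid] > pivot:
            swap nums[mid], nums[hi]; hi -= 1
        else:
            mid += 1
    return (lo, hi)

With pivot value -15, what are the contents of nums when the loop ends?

pivot = -15; lo=0, mid=0, hi=9
nums[mid]=-9>-15: swap nums[0],nums[9]; hi=8 → [-12,-3,-15,-5,-8,-1,-14,-16,0,-9]
nums[mid]=-12>-15: swap nums[0],nums[8]; hi=7 → [0,-3,-15,-5,-8,-1,-14,-16,-12,-9]
nums[mid]=0>-15: swap nums[0],nums[7]; hi=6 → [-16,-3,-15,-5,-8,-1,-14,0,-12,-9]
nums[mid]=-16<-15: swap nums[0],nums[0]; lo=1,mid=1 → [-16,-3,-15,-5,-8,-1,-14,0,-12,-9]
nums[mid]=-3>-15: swap nums[1],nums[6]; hi=5 → [-16,-14,-15,-5,-8,-1,-3,0,-12,-9]
nums[mid]=-14>-15: swap nums[1],nums[5]; hi=4 → [-16,-1,-15,-5,-8,-14,-3,0,-12,-9]
nums[mid]=-1>-15: swap nums[1],nums[4]; hi=3 → [-16,-8,-15,-5,-1,-14,-3,0,-12,-9]
nums[mid]=-8>-15: swap nums[1],nums[3]; hi=2 → [-16,-5,-15,-8,-1,-14,-3,0,-12,-9]
nums[mid]=-5>-15: swap nums[1],nums[2]; hi=1 → [-16,-15,-5,-8,-1,-14,-3,0,-12,-9]
nums[mid]=-15=-15: mid=2
end: lo=1, hi=1; nums = [-16,-15,-5,-8,-1,-14,-3,0,-12,-9]

[-16,-15,-5,-8,-1,-14,-3,0,-12,-9]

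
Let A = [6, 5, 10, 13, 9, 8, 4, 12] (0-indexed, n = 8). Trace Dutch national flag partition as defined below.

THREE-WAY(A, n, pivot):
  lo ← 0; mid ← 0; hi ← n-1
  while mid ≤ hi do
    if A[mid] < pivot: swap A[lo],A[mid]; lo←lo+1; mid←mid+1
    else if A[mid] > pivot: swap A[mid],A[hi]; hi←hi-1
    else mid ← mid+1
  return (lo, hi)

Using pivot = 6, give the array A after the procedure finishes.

lo=0 mid=0 hi=7
6=6: mid=1
5<6: swap(0,1), lo=1 mid=2 ⇒ [5, 6, 10, 13, 9, 8, 4, 12]
10>6: swap(2,7), hi=6 ⇒ [5, 6, 12, 13, 9, 8, 4, 10]
12>6: swap(2,6), hi=5 ⇒ [5, 6, 4, 13, 9, 8, 12, 10]
4<6: swap(1,2), lo=2 mid=3 ⇒ [5, 4, 6, 13, 9, 8, 12, 10]
13>6: swap(3,5), hi=4 ⇒ [5, 4, 6, 8, 9, 13, 12, 10]
8>6: swap(3,4), hi=3 ⇒ [5, 4, 6, 9, 8, 13, 12, 10]
9>6: swap(3,3), hi=2 ⇒ [5, 4, 6, 9, 8, 13, 12, 10]
done. lo=2 hi=2; A=[5, 4, 6, 9, 8, 13, 12, 10]

[5, 4, 6, 9, 8, 13, 12, 10]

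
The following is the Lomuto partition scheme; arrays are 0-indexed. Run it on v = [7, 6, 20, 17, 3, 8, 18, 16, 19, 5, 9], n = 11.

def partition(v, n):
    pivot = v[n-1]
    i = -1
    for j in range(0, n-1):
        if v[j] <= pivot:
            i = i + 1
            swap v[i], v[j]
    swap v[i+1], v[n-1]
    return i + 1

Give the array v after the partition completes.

pivot=9, i=-1
j=0: 7≤9, i=0, swap(0,0) ⇒ [7, 6, 20, 17, 3, 8, 18, 16, 19, 5, 9]
j=1: 6≤9, i=1, swap(1,1) ⇒ [7, 6, 20, 17, 3, 8, 18, 16, 19, 5, 9]
j=2: 20>9, skip
j=3: 17>9, skip
j=4: 3≤9, i=2, swap(2,4) ⇒ [7, 6, 3, 17, 20, 8, 18, 16, 19, 5, 9]
j=5: 8≤9, i=3, swap(3,5) ⇒ [7, 6, 3, 8, 20, 17, 18, 16, 19, 5, 9]
j=6: 18>9, skip
j=7: 16>9, skip
j=8: 19>9, skip
j=9: 5≤9, i=4, swap(4,9) ⇒ [7, 6, 3, 8, 5, 17, 18, 16, 19, 20, 9]
swap(5,10) ⇒ [7, 6, 3, 8, 5, 9, 18, 16, 19, 20, 17]; return 5

[7, 6, 3, 8, 5, 9, 18, 16, 19, 20, 17]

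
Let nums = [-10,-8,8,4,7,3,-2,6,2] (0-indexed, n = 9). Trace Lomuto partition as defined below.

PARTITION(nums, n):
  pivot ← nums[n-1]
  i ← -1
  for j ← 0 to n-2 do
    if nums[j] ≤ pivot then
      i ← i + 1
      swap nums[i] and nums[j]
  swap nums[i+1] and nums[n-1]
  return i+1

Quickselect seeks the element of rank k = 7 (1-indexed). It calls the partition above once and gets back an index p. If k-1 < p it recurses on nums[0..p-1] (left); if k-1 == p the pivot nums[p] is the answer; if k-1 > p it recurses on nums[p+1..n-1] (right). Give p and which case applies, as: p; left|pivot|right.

pivot = nums[8] = 2; i = -1
j=0: nums[0]=-10 ≤ 2 → i=0, swap nums[0],nums[0] (no change) → [-10,-8,8,4,7,3,-2,6,2]
j=1: nums[1]=-8 ≤ 2 → i=1, swap nums[1],nums[1] (no change) → [-10,-8,8,4,7,3,-2,6,2]
j=2: nums[2]=8 > 2 → no swap
j=3: nums[3]=4 > 2 → no swap
j=4: nums[4]=7 > 2 → no swap
j=5: nums[5]=3 > 2 → no swap
j=6: nums[6]=-2 ≤ 2 → i=2, swap nums[2],nums[6] → [-10,-8,-2,4,7,3,8,6,2]
j=7: nums[7]=6 > 2 → no swap
final swap nums[3],nums[8] → [-10,-8,-2,2,7,3,8,6,4]; return 3
p = 3; k-1 = 6 > 3 ⇒ right

3; right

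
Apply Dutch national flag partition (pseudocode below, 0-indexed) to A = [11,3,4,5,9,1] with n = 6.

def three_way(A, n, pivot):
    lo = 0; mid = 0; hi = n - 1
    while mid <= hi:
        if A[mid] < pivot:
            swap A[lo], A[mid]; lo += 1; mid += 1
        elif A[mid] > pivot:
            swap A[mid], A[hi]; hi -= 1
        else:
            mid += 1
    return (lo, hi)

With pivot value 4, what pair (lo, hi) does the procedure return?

pivot = 4; lo=0, mid=0, hi=5
A[mid]=11>4: swap A[0],A[5]; hi=4 → [1,3,4,5,9,11]
A[mid]=1<4: swap A[0],A[0]; lo=1,mid=1 → [1,3,4,5,9,11]
A[mid]=3<4: swap A[1],A[1]; lo=2,mid=2 → [1,3,4,5,9,11]
A[mid]=4=4: mid=3
A[mid]=5>4: swap A[3],A[4]; hi=3 → [1,3,4,9,5,11]
A[mid]=9>4: swap A[3],A[3]; hi=2 → [1,3,4,9,5,11]
end: lo=2, hi=2; A = [1,3,4,9,5,11]

(2, 2)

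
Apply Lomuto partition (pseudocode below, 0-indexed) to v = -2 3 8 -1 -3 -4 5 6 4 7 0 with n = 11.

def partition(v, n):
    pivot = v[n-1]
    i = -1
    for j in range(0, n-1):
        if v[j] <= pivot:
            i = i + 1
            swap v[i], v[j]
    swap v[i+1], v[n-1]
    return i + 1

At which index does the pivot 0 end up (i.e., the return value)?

4

pivot = v[10] = 0; i = -1
j=0: v[0]=-2 ≤ 0 → i=0, swap v[0],v[0] (no change) → -2 3 8 -1 -3 -4 5 6 4 7 0
j=1: v[1]=3 > 0 → no swap
j=2: v[2]=8 > 0 → no swap
j=3: v[3]=-1 ≤ 0 → i=1, swap v[1],v[3] → -2 -1 8 3 -3 -4 5 6 4 7 0
j=4: v[4]=-3 ≤ 0 → i=2, swap v[2],v[4] → -2 -1 -3 3 8 -4 5 6 4 7 0
j=5: v[5]=-4 ≤ 0 → i=3, swap v[3],v[5] → -2 -1 -3 -4 8 3 5 6 4 7 0
j=6: v[6]=5 > 0 → no swap
j=7: v[7]=6 > 0 → no swap
j=8: v[8]=4 > 0 → no swap
j=9: v[9]=7 > 0 → no swap
final swap v[4],v[10] → -2 -1 -3 -4 0 3 5 6 4 7 8; return 4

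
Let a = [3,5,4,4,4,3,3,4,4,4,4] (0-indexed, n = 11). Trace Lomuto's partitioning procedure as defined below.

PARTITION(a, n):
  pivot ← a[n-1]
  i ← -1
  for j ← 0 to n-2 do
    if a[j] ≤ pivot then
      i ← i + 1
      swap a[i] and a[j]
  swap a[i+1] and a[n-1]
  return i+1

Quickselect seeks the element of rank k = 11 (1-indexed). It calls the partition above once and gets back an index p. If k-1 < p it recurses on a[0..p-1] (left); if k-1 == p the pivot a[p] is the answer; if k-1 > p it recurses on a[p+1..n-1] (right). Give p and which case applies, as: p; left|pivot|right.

pivot = a[10] = 4; i = -1
j=0: a[0]=3 ≤ 4 → i=0, swap a[0],a[0] (no change) → [3,5,4,4,4,3,3,4,4,4,4]
j=1: a[1]=5 > 4 → no swap
j=2: a[2]=4 ≤ 4 → i=1, swap a[1],a[2] → [3,4,5,4,4,3,3,4,4,4,4]
j=3: a[3]=4 ≤ 4 → i=2, swap a[2],a[3] → [3,4,4,5,4,3,3,4,4,4,4]
j=4: a[4]=4 ≤ 4 → i=3, swap a[3],a[4] → [3,4,4,4,5,3,3,4,4,4,4]
j=5: a[5]=3 ≤ 4 → i=4, swap a[4],a[5] → [3,4,4,4,3,5,3,4,4,4,4]
j=6: a[6]=3 ≤ 4 → i=5, swap a[5],a[6] → [3,4,4,4,3,3,5,4,4,4,4]
j=7: a[7]=4 ≤ 4 → i=6, swap a[6],a[7] → [3,4,4,4,3,3,4,5,4,4,4]
j=8: a[8]=4 ≤ 4 → i=7, swap a[7],a[8] → [3,4,4,4,3,3,4,4,5,4,4]
j=9: a[9]=4 ≤ 4 → i=8, swap a[8],a[9] → [3,4,4,4,3,3,4,4,4,5,4]
final swap a[9],a[10] → [3,4,4,4,3,3,4,4,4,4,5]; return 9
p = 9; k-1 = 10 > 9 ⇒ right

9; right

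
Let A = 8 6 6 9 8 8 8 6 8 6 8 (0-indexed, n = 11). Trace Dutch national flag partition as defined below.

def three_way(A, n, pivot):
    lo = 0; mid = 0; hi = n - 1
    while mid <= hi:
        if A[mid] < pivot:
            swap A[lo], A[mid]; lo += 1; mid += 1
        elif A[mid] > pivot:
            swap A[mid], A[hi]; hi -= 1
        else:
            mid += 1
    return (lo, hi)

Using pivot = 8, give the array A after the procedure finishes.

pivot = 8; lo=0, mid=0, hi=10
A[mid]=8=8: mid=1
A[mid]=6<8: swap A[0],A[1]; lo=1,mid=2 → 6 8 6 9 8 8 8 6 8 6 8
A[mid]=6<8: swap A[1],A[2]; lo=2,mid=3 → 6 6 8 9 8 8 8 6 8 6 8
A[mid]=9>8: swap A[3],A[10]; hi=9 → 6 6 8 8 8 8 8 6 8 6 9
A[mid]=8=8: mid=4
A[mid]=8=8: mid=5
A[mid]=8=8: mid=6
A[mid]=8=8: mid=7
A[mid]=6<8: swap A[2],A[7]; lo=3,mid=8 → 6 6 6 8 8 8 8 8 8 6 9
A[mid]=8=8: mid=9
A[mid]=6<8: swap A[3],A[9]; lo=4,mid=10 → 6 6 6 6 8 8 8 8 8 8 9
end: lo=4, hi=9; A = 6 6 6 6 8 8 8 8 8 8 9

6 6 6 6 8 8 8 8 8 8 9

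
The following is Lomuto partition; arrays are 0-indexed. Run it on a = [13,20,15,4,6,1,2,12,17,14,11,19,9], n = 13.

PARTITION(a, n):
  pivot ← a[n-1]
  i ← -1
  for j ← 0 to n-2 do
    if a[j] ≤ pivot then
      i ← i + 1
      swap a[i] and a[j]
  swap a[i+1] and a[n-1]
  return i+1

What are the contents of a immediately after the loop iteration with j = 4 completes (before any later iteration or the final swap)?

pivot = a[12] = 9; i = -1
j=0: a[0]=13 > 9 → no swap
j=1: a[1]=20 > 9 → no swap
j=2: a[2]=15 > 9 → no swap
j=3: a[3]=4 ≤ 9 → i=0, swap a[0],a[3] → [4,20,15,13,6,1,2,12,17,14,11,19,9]
j=4: a[4]=6 ≤ 9 → i=1, swap a[1],a[4] → [4,6,15,13,20,1,2,12,17,14,11,19,9]
(after j=4) a = [4,6,15,13,20,1,2,12,17,14,11,19,9]

[4,6,15,13,20,1,2,12,17,14,11,19,9]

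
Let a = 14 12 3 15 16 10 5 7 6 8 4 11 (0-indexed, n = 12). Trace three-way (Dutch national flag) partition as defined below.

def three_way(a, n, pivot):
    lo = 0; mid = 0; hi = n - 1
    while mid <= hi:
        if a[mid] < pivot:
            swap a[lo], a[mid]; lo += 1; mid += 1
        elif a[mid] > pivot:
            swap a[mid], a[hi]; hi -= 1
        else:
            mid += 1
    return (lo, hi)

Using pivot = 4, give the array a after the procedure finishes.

lo=0 mid=0 hi=11
14>4: swap(0,11), hi=10 ⇒ 11 12 3 15 16 10 5 7 6 8 4 14
11>4: swap(0,10), hi=9 ⇒ 4 12 3 15 16 10 5 7 6 8 11 14
4=4: mid=1
12>4: swap(1,9), hi=8 ⇒ 4 8 3 15 16 10 5 7 6 12 11 14
8>4: swap(1,8), hi=7 ⇒ 4 6 3 15 16 10 5 7 8 12 11 14
6>4: swap(1,7), hi=6 ⇒ 4 7 3 15 16 10 5 6 8 12 11 14
7>4: swap(1,6), hi=5 ⇒ 4 5 3 15 16 10 7 6 8 12 11 14
5>4: swap(1,5), hi=4 ⇒ 4 10 3 15 16 5 7 6 8 12 11 14
10>4: swap(1,4), hi=3 ⇒ 4 16 3 15 10 5 7 6 8 12 11 14
16>4: swap(1,3), hi=2 ⇒ 4 15 3 16 10 5 7 6 8 12 11 14
15>4: swap(1,2), hi=1 ⇒ 4 3 15 16 10 5 7 6 8 12 11 14
3<4: swap(0,1), lo=1 mid=2 ⇒ 3 4 15 16 10 5 7 6 8 12 11 14
done. lo=1 hi=1; a=3 4 15 16 10 5 7 6 8 12 11 14

3 4 15 16 10 5 7 6 8 12 11 14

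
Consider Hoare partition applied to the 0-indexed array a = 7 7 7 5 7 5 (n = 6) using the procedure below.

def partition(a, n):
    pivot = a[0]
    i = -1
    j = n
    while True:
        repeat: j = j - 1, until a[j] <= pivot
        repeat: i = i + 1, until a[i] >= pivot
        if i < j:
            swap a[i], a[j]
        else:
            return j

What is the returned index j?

2

pivot=7
j stops at 5 (5), i stops at 0 (7); swap ⇒ 5 7 7 5 7 7
j stops at 4 (7), i stops at 1 (7); swap ⇒ 5 7 7 5 7 7
j stops at 3 (5), i stops at 2 (7); swap ⇒ 5 7 5 7 7 7
j stops at 2, i stops at 3; i≥j ⇒ return 2. a=5 7 5 7 7 7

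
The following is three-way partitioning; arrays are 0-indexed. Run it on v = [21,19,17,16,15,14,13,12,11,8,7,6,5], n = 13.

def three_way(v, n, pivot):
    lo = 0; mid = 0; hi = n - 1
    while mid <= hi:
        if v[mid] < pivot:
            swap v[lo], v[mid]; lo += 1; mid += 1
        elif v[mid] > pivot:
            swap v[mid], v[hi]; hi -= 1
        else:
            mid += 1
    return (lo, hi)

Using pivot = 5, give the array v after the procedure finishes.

lo=0 mid=0 hi=12
21>5: swap(0,12), hi=11 ⇒ [5,19,17,16,15,14,13,12,11,8,7,6,21]
5=5: mid=1
19>5: swap(1,11), hi=10 ⇒ [5,6,17,16,15,14,13,12,11,8,7,19,21]
6>5: swap(1,10), hi=9 ⇒ [5,7,17,16,15,14,13,12,11,8,6,19,21]
7>5: swap(1,9), hi=8 ⇒ [5,8,17,16,15,14,13,12,11,7,6,19,21]
8>5: swap(1,8), hi=7 ⇒ [5,11,17,16,15,14,13,12,8,7,6,19,21]
11>5: swap(1,7), hi=6 ⇒ [5,12,17,16,15,14,13,11,8,7,6,19,21]
12>5: swap(1,6), hi=5 ⇒ [5,13,17,16,15,14,12,11,8,7,6,19,21]
13>5: swap(1,5), hi=4 ⇒ [5,14,17,16,15,13,12,11,8,7,6,19,21]
14>5: swap(1,4), hi=3 ⇒ [5,15,17,16,14,13,12,11,8,7,6,19,21]
15>5: swap(1,3), hi=2 ⇒ [5,16,17,15,14,13,12,11,8,7,6,19,21]
16>5: swap(1,2), hi=1 ⇒ [5,17,16,15,14,13,12,11,8,7,6,19,21]
17>5: swap(1,1), hi=0 ⇒ [5,17,16,15,14,13,12,11,8,7,6,19,21]
done. lo=0 hi=0; v=[5,17,16,15,14,13,12,11,8,7,6,19,21]

[5,17,16,15,14,13,12,11,8,7,6,19,21]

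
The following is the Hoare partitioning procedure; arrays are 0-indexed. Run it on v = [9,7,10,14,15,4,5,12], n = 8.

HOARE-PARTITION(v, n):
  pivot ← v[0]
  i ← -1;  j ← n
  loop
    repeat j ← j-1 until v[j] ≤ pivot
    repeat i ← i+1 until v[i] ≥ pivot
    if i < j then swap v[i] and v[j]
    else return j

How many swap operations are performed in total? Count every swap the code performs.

2

pivot = v[0] = 9; i = -1, j = 8
j→6 (v[6]=5≤9), i→0 (v[0]=9≥9); i<j, swap → [5,7,10,14,15,4,9,12]
j→5 (v[5]=4≤9), i→2 (v[2]=10≥9); i<j, swap → [5,7,4,14,15,10,9,12]
j→2, i→3; i≥j, return j=2. v = [5,7,4,14,15,10,9,12]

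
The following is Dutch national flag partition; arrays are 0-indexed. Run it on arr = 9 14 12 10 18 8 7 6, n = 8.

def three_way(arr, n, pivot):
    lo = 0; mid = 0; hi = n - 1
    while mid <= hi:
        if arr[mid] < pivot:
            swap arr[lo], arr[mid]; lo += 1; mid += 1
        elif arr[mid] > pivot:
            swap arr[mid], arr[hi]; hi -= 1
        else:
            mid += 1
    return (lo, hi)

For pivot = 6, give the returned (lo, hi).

(0, 0)

lo=0 mid=0 hi=7
9>6: swap(0,7), hi=6 ⇒ 6 14 12 10 18 8 7 9
6=6: mid=1
14>6: swap(1,6), hi=5 ⇒ 6 7 12 10 18 8 14 9
7>6: swap(1,5), hi=4 ⇒ 6 8 12 10 18 7 14 9
8>6: swap(1,4), hi=3 ⇒ 6 18 12 10 8 7 14 9
18>6: swap(1,3), hi=2 ⇒ 6 10 12 18 8 7 14 9
10>6: swap(1,2), hi=1 ⇒ 6 12 10 18 8 7 14 9
12>6: swap(1,1), hi=0 ⇒ 6 12 10 18 8 7 14 9
done. lo=0 hi=0; arr=6 12 10 18 8 7 14 9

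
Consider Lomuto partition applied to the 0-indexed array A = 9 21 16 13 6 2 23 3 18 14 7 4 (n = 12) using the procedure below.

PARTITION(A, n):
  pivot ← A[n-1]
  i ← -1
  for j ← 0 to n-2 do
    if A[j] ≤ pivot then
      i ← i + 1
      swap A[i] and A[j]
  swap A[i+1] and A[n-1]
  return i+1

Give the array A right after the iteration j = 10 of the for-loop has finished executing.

pivot=4, i=-1
j=0: 9>4, skip
j=1: 21>4, skip
j=2: 16>4, skip
j=3: 13>4, skip
j=4: 6>4, skip
j=5: 2≤4, i=0, swap(0,5) ⇒ 2 21 16 13 6 9 23 3 18 14 7 4
j=6: 23>4, skip
j=7: 3≤4, i=1, swap(1,7) ⇒ 2 3 16 13 6 9 23 21 18 14 7 4
j=8: 18>4, skip
j=9: 14>4, skip
j=10: 7>4, skip
(after j=10) A = 2 3 16 13 6 9 23 21 18 14 7 4

2 3 16 13 6 9 23 21 18 14 7 4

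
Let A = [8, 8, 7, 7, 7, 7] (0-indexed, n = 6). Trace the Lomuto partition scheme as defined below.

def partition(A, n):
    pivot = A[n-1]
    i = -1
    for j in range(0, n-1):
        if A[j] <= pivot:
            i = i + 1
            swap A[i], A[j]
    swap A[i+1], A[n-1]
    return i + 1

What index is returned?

3

pivot = A[5] = 7; i = -1
j=0: A[0]=8 > 7 → no swap
j=1: A[1]=8 > 7 → no swap
j=2: A[2]=7 ≤ 7 → i=0, swap A[0],A[2] → [7, 8, 8, 7, 7, 7]
j=3: A[3]=7 ≤ 7 → i=1, swap A[1],A[3] → [7, 7, 8, 8, 7, 7]
j=4: A[4]=7 ≤ 7 → i=2, swap A[2],A[4] → [7, 7, 7, 8, 8, 7]
final swap A[3],A[5] → [7, 7, 7, 7, 8, 8]; return 3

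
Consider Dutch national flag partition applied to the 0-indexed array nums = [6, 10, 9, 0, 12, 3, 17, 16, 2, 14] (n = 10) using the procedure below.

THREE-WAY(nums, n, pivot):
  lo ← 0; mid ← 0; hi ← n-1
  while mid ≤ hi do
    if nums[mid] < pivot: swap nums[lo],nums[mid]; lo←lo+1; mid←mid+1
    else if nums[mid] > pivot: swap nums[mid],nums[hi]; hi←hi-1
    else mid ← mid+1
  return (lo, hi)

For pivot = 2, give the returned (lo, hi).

lo=0 mid=0 hi=9
6>2: swap(0,9), hi=8 ⇒ [14, 10, 9, 0, 12, 3, 17, 16, 2, 6]
14>2: swap(0,8), hi=7 ⇒ [2, 10, 9, 0, 12, 3, 17, 16, 14, 6]
2=2: mid=1
10>2: swap(1,7), hi=6 ⇒ [2, 16, 9, 0, 12, 3, 17, 10, 14, 6]
16>2: swap(1,6), hi=5 ⇒ [2, 17, 9, 0, 12, 3, 16, 10, 14, 6]
17>2: swap(1,5), hi=4 ⇒ [2, 3, 9, 0, 12, 17, 16, 10, 14, 6]
3>2: swap(1,4), hi=3 ⇒ [2, 12, 9, 0, 3, 17, 16, 10, 14, 6]
12>2: swap(1,3), hi=2 ⇒ [2, 0, 9, 12, 3, 17, 16, 10, 14, 6]
0<2: swap(0,1), lo=1 mid=2 ⇒ [0, 2, 9, 12, 3, 17, 16, 10, 14, 6]
9>2: swap(2,2), hi=1 ⇒ [0, 2, 9, 12, 3, 17, 16, 10, 14, 6]
done. lo=1 hi=1; nums=[0, 2, 9, 12, 3, 17, 16, 10, 14, 6]

(1, 1)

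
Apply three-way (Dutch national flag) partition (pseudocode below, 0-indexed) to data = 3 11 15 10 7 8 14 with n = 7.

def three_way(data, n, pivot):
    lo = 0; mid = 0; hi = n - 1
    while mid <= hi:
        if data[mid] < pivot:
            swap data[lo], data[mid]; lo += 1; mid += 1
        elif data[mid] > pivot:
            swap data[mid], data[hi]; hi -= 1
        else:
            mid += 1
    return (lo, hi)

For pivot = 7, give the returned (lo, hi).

lo=0 mid=0 hi=6
3<7: swap(0,0), lo=1 mid=1 ⇒ 3 11 15 10 7 8 14
11>7: swap(1,6), hi=5 ⇒ 3 14 15 10 7 8 11
14>7: swap(1,5), hi=4 ⇒ 3 8 15 10 7 14 11
8>7: swap(1,4), hi=3 ⇒ 3 7 15 10 8 14 11
7=7: mid=2
15>7: swap(2,3), hi=2 ⇒ 3 7 10 15 8 14 11
10>7: swap(2,2), hi=1 ⇒ 3 7 10 15 8 14 11
done. lo=1 hi=1; data=3 7 10 15 8 14 11

(1, 1)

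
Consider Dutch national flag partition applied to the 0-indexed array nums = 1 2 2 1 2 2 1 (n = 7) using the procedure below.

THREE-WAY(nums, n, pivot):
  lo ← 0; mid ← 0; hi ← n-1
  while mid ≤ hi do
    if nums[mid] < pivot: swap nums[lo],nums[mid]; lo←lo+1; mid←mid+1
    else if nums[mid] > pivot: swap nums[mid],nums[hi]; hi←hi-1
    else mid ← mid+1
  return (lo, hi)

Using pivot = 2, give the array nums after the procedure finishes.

1 1 1 2 2 2 2

lo=0 mid=0 hi=6
1<2: swap(0,0), lo=1 mid=1 ⇒ 1 2 2 1 2 2 1
2=2: mid=2
2=2: mid=3
1<2: swap(1,3), lo=2 mid=4 ⇒ 1 1 2 2 2 2 1
2=2: mid=5
2=2: mid=6
1<2: swap(2,6), lo=3 mid=7 ⇒ 1 1 1 2 2 2 2
done. lo=3 hi=6; nums=1 1 1 2 2 2 2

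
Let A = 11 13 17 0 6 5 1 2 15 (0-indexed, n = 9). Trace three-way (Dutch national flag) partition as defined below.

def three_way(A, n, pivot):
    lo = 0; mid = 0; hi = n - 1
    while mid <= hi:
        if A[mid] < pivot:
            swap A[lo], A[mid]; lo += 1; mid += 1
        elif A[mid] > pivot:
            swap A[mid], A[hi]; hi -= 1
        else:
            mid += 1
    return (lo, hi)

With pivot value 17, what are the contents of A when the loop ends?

pivot = 17; lo=0, mid=0, hi=8
A[mid]=11<17: swap A[0],A[0]; lo=1,mid=1 → 11 13 17 0 6 5 1 2 15
A[mid]=13<17: swap A[1],A[1]; lo=2,mid=2 → 11 13 17 0 6 5 1 2 15
A[mid]=17=17: mid=3
A[mid]=0<17: swap A[2],A[3]; lo=3,mid=4 → 11 13 0 17 6 5 1 2 15
A[mid]=6<17: swap A[3],A[4]; lo=4,mid=5 → 11 13 0 6 17 5 1 2 15
A[mid]=5<17: swap A[4],A[5]; lo=5,mid=6 → 11 13 0 6 5 17 1 2 15
A[mid]=1<17: swap A[5],A[6]; lo=6,mid=7 → 11 13 0 6 5 1 17 2 15
A[mid]=2<17: swap A[6],A[7]; lo=7,mid=8 → 11 13 0 6 5 1 2 17 15
A[mid]=15<17: swap A[7],A[8]; lo=8,mid=9 → 11 13 0 6 5 1 2 15 17
end: lo=8, hi=8; A = 11 13 0 6 5 1 2 15 17

11 13 0 6 5 1 2 15 17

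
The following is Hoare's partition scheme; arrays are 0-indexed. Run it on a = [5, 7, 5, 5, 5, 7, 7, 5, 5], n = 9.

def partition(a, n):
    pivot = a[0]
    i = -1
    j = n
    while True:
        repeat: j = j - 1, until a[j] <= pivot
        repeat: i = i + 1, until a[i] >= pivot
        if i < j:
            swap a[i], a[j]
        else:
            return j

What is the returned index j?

pivot = a[0] = 5; i = -1, j = 9
j→8 (a[8]=5≤5), i→0 (a[0]=5≥5); i<j, swap → [5, 7, 5, 5, 5, 7, 7, 5, 5]
j→7 (a[7]=5≤5), i→1 (a[1]=7≥5); i<j, swap → [5, 5, 5, 5, 5, 7, 7, 7, 5]
j→4 (a[4]=5≤5), i→2 (a[2]=5≥5); i<j, swap → [5, 5, 5, 5, 5, 7, 7, 7, 5]
j→3, i→3; i≥j, return j=3. a = [5, 5, 5, 5, 5, 7, 7, 7, 5]

3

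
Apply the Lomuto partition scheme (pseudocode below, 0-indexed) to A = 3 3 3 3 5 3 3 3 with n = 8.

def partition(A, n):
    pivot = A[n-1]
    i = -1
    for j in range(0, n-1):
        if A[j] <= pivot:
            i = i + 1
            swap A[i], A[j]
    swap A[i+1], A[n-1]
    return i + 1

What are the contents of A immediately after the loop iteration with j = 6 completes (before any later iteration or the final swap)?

3 3 3 3 3 3 5 3

pivot=3, i=-1
j=0: 3≤3, i=0, swap(0,0) ⇒ 3 3 3 3 5 3 3 3
j=1: 3≤3, i=1, swap(1,1) ⇒ 3 3 3 3 5 3 3 3
j=2: 3≤3, i=2, swap(2,2) ⇒ 3 3 3 3 5 3 3 3
j=3: 3≤3, i=3, swap(3,3) ⇒ 3 3 3 3 5 3 3 3
j=4: 5>3, skip
j=5: 3≤3, i=4, swap(4,5) ⇒ 3 3 3 3 3 5 3 3
j=6: 3≤3, i=5, swap(5,6) ⇒ 3 3 3 3 3 3 5 3
(after j=6) A = 3 3 3 3 3 3 5 3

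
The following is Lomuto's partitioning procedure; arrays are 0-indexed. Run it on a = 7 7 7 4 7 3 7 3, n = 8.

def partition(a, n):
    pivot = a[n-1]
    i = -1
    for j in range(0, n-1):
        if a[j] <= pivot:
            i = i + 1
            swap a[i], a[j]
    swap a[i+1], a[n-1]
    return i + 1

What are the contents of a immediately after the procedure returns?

3 3 7 4 7 7 7 7

pivot = a[7] = 3; i = -1
j=0: a[0]=7 > 3 → no swap
j=1: a[1]=7 > 3 → no swap
j=2: a[2]=7 > 3 → no swap
j=3: a[3]=4 > 3 → no swap
j=4: a[4]=7 > 3 → no swap
j=5: a[5]=3 ≤ 3 → i=0, swap a[0],a[5] → 3 7 7 4 7 7 7 3
j=6: a[6]=7 > 3 → no swap
final swap a[1],a[7] → 3 3 7 4 7 7 7 7; return 1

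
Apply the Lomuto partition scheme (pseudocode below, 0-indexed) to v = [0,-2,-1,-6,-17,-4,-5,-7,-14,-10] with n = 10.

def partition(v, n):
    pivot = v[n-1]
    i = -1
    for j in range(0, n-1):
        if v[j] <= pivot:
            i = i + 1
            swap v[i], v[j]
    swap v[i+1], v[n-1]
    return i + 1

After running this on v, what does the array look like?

pivot=-10, i=-1
j=0: 0>-10, skip
j=1: -2>-10, skip
j=2: -1>-10, skip
j=3: -6>-10, skip
j=4: -17≤-10, i=0, swap(0,4) ⇒ [-17,-2,-1,-6,0,-4,-5,-7,-14,-10]
j=5: -4>-10, skip
j=6: -5>-10, skip
j=7: -7>-10, skip
j=8: -14≤-10, i=1, swap(1,8) ⇒ [-17,-14,-1,-6,0,-4,-5,-7,-2,-10]
swap(2,9) ⇒ [-17,-14,-10,-6,0,-4,-5,-7,-2,-1]; return 2

[-17,-14,-10,-6,0,-4,-5,-7,-2,-1]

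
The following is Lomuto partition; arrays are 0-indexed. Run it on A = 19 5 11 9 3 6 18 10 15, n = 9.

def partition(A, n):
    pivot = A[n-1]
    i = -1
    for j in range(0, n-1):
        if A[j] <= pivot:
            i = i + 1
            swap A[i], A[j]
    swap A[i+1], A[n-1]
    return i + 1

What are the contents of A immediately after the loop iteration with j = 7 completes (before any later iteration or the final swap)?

pivot=15, i=-1
j=0: 19>15, skip
j=1: 5≤15, i=0, swap(0,1) ⇒ 5 19 11 9 3 6 18 10 15
j=2: 11≤15, i=1, swap(1,2) ⇒ 5 11 19 9 3 6 18 10 15
j=3: 9≤15, i=2, swap(2,3) ⇒ 5 11 9 19 3 6 18 10 15
j=4: 3≤15, i=3, swap(3,4) ⇒ 5 11 9 3 19 6 18 10 15
j=5: 6≤15, i=4, swap(4,5) ⇒ 5 11 9 3 6 19 18 10 15
j=6: 18>15, skip
j=7: 10≤15, i=5, swap(5,7) ⇒ 5 11 9 3 6 10 18 19 15
(after j=7) A = 5 11 9 3 6 10 18 19 15

5 11 9 3 6 10 18 19 15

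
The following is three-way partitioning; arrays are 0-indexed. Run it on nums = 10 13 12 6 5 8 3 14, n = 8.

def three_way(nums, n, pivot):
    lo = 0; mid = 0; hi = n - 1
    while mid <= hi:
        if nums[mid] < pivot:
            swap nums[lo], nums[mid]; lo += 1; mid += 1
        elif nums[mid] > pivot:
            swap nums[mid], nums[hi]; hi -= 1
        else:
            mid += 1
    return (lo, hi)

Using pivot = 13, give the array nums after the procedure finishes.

10 12 6 5 8 3 13 14

lo=0 mid=0 hi=7
10<13: swap(0,0), lo=1 mid=1 ⇒ 10 13 12 6 5 8 3 14
13=13: mid=2
12<13: swap(1,2), lo=2 mid=3 ⇒ 10 12 13 6 5 8 3 14
6<13: swap(2,3), lo=3 mid=4 ⇒ 10 12 6 13 5 8 3 14
5<13: swap(3,4), lo=4 mid=5 ⇒ 10 12 6 5 13 8 3 14
8<13: swap(4,5), lo=5 mid=6 ⇒ 10 12 6 5 8 13 3 14
3<13: swap(5,6), lo=6 mid=7 ⇒ 10 12 6 5 8 3 13 14
14>13: swap(7,7), hi=6 ⇒ 10 12 6 5 8 3 13 14
done. lo=6 hi=6; nums=10 12 6 5 8 3 13 14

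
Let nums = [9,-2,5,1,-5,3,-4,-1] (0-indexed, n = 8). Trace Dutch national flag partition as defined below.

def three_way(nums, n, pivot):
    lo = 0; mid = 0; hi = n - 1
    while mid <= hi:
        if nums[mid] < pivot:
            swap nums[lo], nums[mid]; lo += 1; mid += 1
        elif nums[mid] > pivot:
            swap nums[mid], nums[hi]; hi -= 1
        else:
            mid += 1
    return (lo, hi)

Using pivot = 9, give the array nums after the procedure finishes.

[-2,5,1,-5,3,-4,-1,9]

pivot = 9; lo=0, mid=0, hi=7
nums[mid]=9=9: mid=1
nums[mid]=-2<9: swap nums[0],nums[1]; lo=1,mid=2 → [-2,9,5,1,-5,3,-4,-1]
nums[mid]=5<9: swap nums[1],nums[2]; lo=2,mid=3 → [-2,5,9,1,-5,3,-4,-1]
nums[mid]=1<9: swap nums[2],nums[3]; lo=3,mid=4 → [-2,5,1,9,-5,3,-4,-1]
nums[mid]=-5<9: swap nums[3],nums[4]; lo=4,mid=5 → [-2,5,1,-5,9,3,-4,-1]
nums[mid]=3<9: swap nums[4],nums[5]; lo=5,mid=6 → [-2,5,1,-5,3,9,-4,-1]
nums[mid]=-4<9: swap nums[5],nums[6]; lo=6,mid=7 → [-2,5,1,-5,3,-4,9,-1]
nums[mid]=-1<9: swap nums[6],nums[7]; lo=7,mid=8 → [-2,5,1,-5,3,-4,-1,9]
end: lo=7, hi=7; nums = [-2,5,1,-5,3,-4,-1,9]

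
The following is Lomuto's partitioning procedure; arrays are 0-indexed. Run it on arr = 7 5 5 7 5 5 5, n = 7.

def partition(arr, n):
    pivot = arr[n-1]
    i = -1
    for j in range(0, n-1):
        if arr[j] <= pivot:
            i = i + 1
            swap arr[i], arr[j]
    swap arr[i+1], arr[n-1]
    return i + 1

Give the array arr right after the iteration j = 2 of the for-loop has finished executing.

pivot = arr[6] = 5; i = -1
j=0: arr[0]=7 > 5 → no swap
j=1: arr[1]=5 ≤ 5 → i=0, swap arr[0],arr[1] → 5 7 5 7 5 5 5
j=2: arr[2]=5 ≤ 5 → i=1, swap arr[1],arr[2] → 5 5 7 7 5 5 5
(after j=2) arr = 5 5 7 7 5 5 5

5 5 7 7 5 5 5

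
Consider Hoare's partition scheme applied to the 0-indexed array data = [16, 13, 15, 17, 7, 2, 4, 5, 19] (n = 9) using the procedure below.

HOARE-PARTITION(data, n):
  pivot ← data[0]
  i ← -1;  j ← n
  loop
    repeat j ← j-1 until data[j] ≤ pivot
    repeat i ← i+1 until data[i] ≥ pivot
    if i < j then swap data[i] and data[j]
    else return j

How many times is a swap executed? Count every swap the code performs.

2

pivot=16
j stops at 7 (5), i stops at 0 (16); swap ⇒ [5, 13, 15, 17, 7, 2, 4, 16, 19]
j stops at 6 (4), i stops at 3 (17); swap ⇒ [5, 13, 15, 4, 7, 2, 17, 16, 19]
j stops at 5, i stops at 6; i≥j ⇒ return 5. data=[5, 13, 15, 4, 7, 2, 17, 16, 19]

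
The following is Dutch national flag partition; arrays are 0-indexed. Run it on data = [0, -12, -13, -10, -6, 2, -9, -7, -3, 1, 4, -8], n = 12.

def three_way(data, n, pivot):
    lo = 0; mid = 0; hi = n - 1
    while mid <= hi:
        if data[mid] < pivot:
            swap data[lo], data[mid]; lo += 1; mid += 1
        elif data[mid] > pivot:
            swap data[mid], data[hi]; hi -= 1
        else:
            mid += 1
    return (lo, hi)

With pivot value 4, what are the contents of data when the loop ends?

pivot = 4; lo=0, mid=0, hi=11
data[mid]=0<4: swap data[0],data[0]; lo=1,mid=1 → [0, -12, -13, -10, -6, 2, -9, -7, -3, 1, 4, -8]
data[mid]=-12<4: swap data[1],data[1]; lo=2,mid=2 → [0, -12, -13, -10, -6, 2, -9, -7, -3, 1, 4, -8]
data[mid]=-13<4: swap data[2],data[2]; lo=3,mid=3 → [0, -12, -13, -10, -6, 2, -9, -7, -3, 1, 4, -8]
data[mid]=-10<4: swap data[3],data[3]; lo=4,mid=4 → [0, -12, -13, -10, -6, 2, -9, -7, -3, 1, 4, -8]
data[mid]=-6<4: swap data[4],data[4]; lo=5,mid=5 → [0, -12, -13, -10, -6, 2, -9, -7, -3, 1, 4, -8]
data[mid]=2<4: swap data[5],data[5]; lo=6,mid=6 → [0, -12, -13, -10, -6, 2, -9, -7, -3, 1, 4, -8]
data[mid]=-9<4: swap data[6],data[6]; lo=7,mid=7 → [0, -12, -13, -10, -6, 2, -9, -7, -3, 1, 4, -8]
data[mid]=-7<4: swap data[7],data[7]; lo=8,mid=8 → [0, -12, -13, -10, -6, 2, -9, -7, -3, 1, 4, -8]
data[mid]=-3<4: swap data[8],data[8]; lo=9,mid=9 → [0, -12, -13, -10, -6, 2, -9, -7, -3, 1, 4, -8]
data[mid]=1<4: swap data[9],data[9]; lo=10,mid=10 → [0, -12, -13, -10, -6, 2, -9, -7, -3, 1, 4, -8]
data[mid]=4=4: mid=11
data[mid]=-8<4: swap data[10],data[11]; lo=11,mid=12 → [0, -12, -13, -10, -6, 2, -9, -7, -3, 1, -8, 4]
end: lo=11, hi=11; data = [0, -12, -13, -10, -6, 2, -9, -7, -3, 1, -8, 4]

[0, -12, -13, -10, -6, 2, -9, -7, -3, 1, -8, 4]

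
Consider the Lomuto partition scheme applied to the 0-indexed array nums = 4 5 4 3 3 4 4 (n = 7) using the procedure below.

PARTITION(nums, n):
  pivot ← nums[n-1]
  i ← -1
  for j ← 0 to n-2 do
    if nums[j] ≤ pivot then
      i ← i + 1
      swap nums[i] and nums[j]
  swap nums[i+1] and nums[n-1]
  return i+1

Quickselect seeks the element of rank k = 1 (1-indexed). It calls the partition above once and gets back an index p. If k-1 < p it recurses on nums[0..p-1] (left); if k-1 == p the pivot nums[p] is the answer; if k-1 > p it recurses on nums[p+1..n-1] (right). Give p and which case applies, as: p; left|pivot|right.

5; left

pivot = nums[6] = 4; i = -1
j=0: nums[0]=4 ≤ 4 → i=0, swap nums[0],nums[0] (no change) → 4 5 4 3 3 4 4
j=1: nums[1]=5 > 4 → no swap
j=2: nums[2]=4 ≤ 4 → i=1, swap nums[1],nums[2] → 4 4 5 3 3 4 4
j=3: nums[3]=3 ≤ 4 → i=2, swap nums[2],nums[3] → 4 4 3 5 3 4 4
j=4: nums[4]=3 ≤ 4 → i=3, swap nums[3],nums[4] → 4 4 3 3 5 4 4
j=5: nums[5]=4 ≤ 4 → i=4, swap nums[4],nums[5] → 4 4 3 3 4 5 4
final swap nums[5],nums[6] → 4 4 3 3 4 4 5; return 5
p = 5; k-1 = 0 < 5 ⇒ left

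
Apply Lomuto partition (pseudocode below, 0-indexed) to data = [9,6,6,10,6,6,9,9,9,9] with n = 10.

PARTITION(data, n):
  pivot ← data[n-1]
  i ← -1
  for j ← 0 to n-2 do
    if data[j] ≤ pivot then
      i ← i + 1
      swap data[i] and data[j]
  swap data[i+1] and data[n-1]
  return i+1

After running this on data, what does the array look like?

pivot = data[9] = 9; i = -1
j=0: data[0]=9 ≤ 9 → i=0, swap data[0],data[0] (no change) → [9,6,6,10,6,6,9,9,9,9]
j=1: data[1]=6 ≤ 9 → i=1, swap data[1],data[1] (no change) → [9,6,6,10,6,6,9,9,9,9]
j=2: data[2]=6 ≤ 9 → i=2, swap data[2],data[2] (no change) → [9,6,6,10,6,6,9,9,9,9]
j=3: data[3]=10 > 9 → no swap
j=4: data[4]=6 ≤ 9 → i=3, swap data[3],data[4] → [9,6,6,6,10,6,9,9,9,9]
j=5: data[5]=6 ≤ 9 → i=4, swap data[4],data[5] → [9,6,6,6,6,10,9,9,9,9]
j=6: data[6]=9 ≤ 9 → i=5, swap data[5],data[6] → [9,6,6,6,6,9,10,9,9,9]
j=7: data[7]=9 ≤ 9 → i=6, swap data[6],data[7] → [9,6,6,6,6,9,9,10,9,9]
j=8: data[8]=9 ≤ 9 → i=7, swap data[7],data[8] → [9,6,6,6,6,9,9,9,10,9]
final swap data[8],data[9] → [9,6,6,6,6,9,9,9,9,10]; return 8

[9,6,6,6,6,9,9,9,9,10]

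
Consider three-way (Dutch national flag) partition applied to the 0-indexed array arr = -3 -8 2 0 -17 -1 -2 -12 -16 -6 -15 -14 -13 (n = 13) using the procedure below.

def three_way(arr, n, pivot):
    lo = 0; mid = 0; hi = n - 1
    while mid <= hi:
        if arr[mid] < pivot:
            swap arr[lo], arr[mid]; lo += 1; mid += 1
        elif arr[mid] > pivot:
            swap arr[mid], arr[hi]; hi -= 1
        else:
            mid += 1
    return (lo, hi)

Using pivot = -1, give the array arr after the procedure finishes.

pivot = -1; lo=0, mid=0, hi=12
arr[mid]=-3<-1: swap arr[0],arr[0]; lo=1,mid=1 → -3 -8 2 0 -17 -1 -2 -12 -16 -6 -15 -14 -13
arr[mid]=-8<-1: swap arr[1],arr[1]; lo=2,mid=2 → -3 -8 2 0 -17 -1 -2 -12 -16 -6 -15 -14 -13
arr[mid]=2>-1: swap arr[2],arr[12]; hi=11 → -3 -8 -13 0 -17 -1 -2 -12 -16 -6 -15 -14 2
arr[mid]=-13<-1: swap arr[2],arr[2]; lo=3,mid=3 → -3 -8 -13 0 -17 -1 -2 -12 -16 -6 -15 -14 2
arr[mid]=0>-1: swap arr[3],arr[11]; hi=10 → -3 -8 -13 -14 -17 -1 -2 -12 -16 -6 -15 0 2
arr[mid]=-14<-1: swap arr[3],arr[3]; lo=4,mid=4 → -3 -8 -13 -14 -17 -1 -2 -12 -16 -6 -15 0 2
arr[mid]=-17<-1: swap arr[4],arr[4]; lo=5,mid=5 → -3 -8 -13 -14 -17 -1 -2 -12 -16 -6 -15 0 2
arr[mid]=-1=-1: mid=6
arr[mid]=-2<-1: swap arr[5],arr[6]; lo=6,mid=7 → -3 -8 -13 -14 -17 -2 -1 -12 -16 -6 -15 0 2
arr[mid]=-12<-1: swap arr[6],arr[7]; lo=7,mid=8 → -3 -8 -13 -14 -17 -2 -12 -1 -16 -6 -15 0 2
arr[mid]=-16<-1: swap arr[7],arr[8]; lo=8,mid=9 → -3 -8 -13 -14 -17 -2 -12 -16 -1 -6 -15 0 2
arr[mid]=-6<-1: swap arr[8],arr[9]; lo=9,mid=10 → -3 -8 -13 -14 -17 -2 -12 -16 -6 -1 -15 0 2
arr[mid]=-15<-1: swap arr[9],arr[10]; lo=10,mid=11 → -3 -8 -13 -14 -17 -2 -12 -16 -6 -15 -1 0 2
end: lo=10, hi=10; arr = -3 -8 -13 -14 -17 -2 -12 -16 -6 -15 -1 0 2

-3 -8 -13 -14 -17 -2 -12 -16 -6 -15 -1 0 2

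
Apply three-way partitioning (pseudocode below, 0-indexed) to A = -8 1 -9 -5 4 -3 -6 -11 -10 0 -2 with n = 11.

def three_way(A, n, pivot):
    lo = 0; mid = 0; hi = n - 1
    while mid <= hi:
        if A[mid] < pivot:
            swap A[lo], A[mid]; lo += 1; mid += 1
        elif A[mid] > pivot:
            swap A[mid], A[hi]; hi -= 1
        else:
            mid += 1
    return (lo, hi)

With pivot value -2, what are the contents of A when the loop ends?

lo=0 mid=0 hi=10
-8<-2: swap(0,0), lo=1 mid=1 ⇒ -8 1 -9 -5 4 -3 -6 -11 -10 0 -2
1>-2: swap(1,10), hi=9 ⇒ -8 -2 -9 -5 4 -3 -6 -11 -10 0 1
-2=-2: mid=2
-9<-2: swap(1,2), lo=2 mid=3 ⇒ -8 -9 -2 -5 4 -3 -6 -11 -10 0 1
-5<-2: swap(2,3), lo=3 mid=4 ⇒ -8 -9 -5 -2 4 -3 -6 -11 -10 0 1
4>-2: swap(4,9), hi=8 ⇒ -8 -9 -5 -2 0 -3 -6 -11 -10 4 1
0>-2: swap(4,8), hi=7 ⇒ -8 -9 -5 -2 -10 -3 -6 -11 0 4 1
-10<-2: swap(3,4), lo=4 mid=5 ⇒ -8 -9 -5 -10 -2 -3 -6 -11 0 4 1
-3<-2: swap(4,5), lo=5 mid=6 ⇒ -8 -9 -5 -10 -3 -2 -6 -11 0 4 1
-6<-2: swap(5,6), lo=6 mid=7 ⇒ -8 -9 -5 -10 -3 -6 -2 -11 0 4 1
-11<-2: swap(6,7), lo=7 mid=8 ⇒ -8 -9 -5 -10 -3 -6 -11 -2 0 4 1
done. lo=7 hi=7; A=-8 -9 -5 -10 -3 -6 -11 -2 0 4 1

-8 -9 -5 -10 -3 -6 -11 -2 0 4 1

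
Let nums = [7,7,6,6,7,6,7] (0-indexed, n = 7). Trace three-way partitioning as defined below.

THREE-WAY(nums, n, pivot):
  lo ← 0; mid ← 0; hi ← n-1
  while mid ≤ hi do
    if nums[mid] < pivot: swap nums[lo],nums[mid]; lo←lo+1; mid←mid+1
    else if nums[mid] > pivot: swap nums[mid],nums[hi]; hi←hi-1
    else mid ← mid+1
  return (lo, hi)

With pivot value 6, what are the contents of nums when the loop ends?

pivot = 6; lo=0, mid=0, hi=6
nums[mid]=7>6: swap nums[0],nums[6]; hi=5 → [7,7,6,6,7,6,7]
nums[mid]=7>6: swap nums[0],nums[5]; hi=4 → [6,7,6,6,7,7,7]
nums[mid]=6=6: mid=1
nums[mid]=7>6: swap nums[1],nums[4]; hi=3 → [6,7,6,6,7,7,7]
nums[mid]=7>6: swap nums[1],nums[3]; hi=2 → [6,6,6,7,7,7,7]
nums[mid]=6=6: mid=2
nums[mid]=6=6: mid=3
end: lo=0, hi=2; nums = [6,6,6,7,7,7,7]

[6,6,6,7,7,7,7]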